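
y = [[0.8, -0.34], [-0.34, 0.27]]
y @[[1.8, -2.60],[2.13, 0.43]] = [[0.72, -2.23], [-0.04, 1.0]]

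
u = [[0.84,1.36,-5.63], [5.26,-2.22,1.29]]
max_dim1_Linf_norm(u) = 5.63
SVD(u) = [[-0.71,0.71], [0.71,0.71]] @ diag([6.334003581019879, 5.328470571902161]) @ [[0.49, -0.40, 0.77], [0.81, -0.11, -0.58]]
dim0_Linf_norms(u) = [5.26, 2.22, 5.63]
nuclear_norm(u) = 11.66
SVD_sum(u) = [[-2.21, 1.79, -3.46], [2.21, -1.79, 3.46]] + [[3.05,-0.43,-2.17], [3.05,-0.43,-2.17]]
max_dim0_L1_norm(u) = 6.92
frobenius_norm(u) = 8.28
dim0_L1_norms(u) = [6.1, 3.58, 6.92]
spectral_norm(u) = 6.33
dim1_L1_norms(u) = [7.83, 8.77]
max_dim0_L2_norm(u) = 5.78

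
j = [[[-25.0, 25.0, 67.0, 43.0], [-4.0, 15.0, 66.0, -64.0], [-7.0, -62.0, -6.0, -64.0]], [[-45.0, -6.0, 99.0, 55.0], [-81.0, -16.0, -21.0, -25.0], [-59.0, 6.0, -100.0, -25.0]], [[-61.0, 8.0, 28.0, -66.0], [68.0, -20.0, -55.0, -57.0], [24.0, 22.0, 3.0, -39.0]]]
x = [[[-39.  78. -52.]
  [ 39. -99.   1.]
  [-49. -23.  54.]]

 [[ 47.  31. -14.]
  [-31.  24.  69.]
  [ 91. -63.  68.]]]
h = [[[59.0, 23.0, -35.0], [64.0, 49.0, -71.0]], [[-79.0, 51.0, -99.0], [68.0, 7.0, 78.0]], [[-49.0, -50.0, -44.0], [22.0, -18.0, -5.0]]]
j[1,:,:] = [[-45.0, -6.0, 99.0, 55.0], [-81.0, -16.0, -21.0, -25.0], [-59.0, 6.0, -100.0, -25.0]]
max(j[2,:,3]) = -39.0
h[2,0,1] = -50.0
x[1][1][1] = 24.0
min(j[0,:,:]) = -64.0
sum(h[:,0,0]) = -69.0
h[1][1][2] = 78.0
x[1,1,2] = 69.0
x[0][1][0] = 39.0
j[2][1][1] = -20.0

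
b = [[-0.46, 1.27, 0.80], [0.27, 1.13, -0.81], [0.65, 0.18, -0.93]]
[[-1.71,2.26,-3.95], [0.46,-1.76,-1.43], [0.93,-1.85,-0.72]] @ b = [[-1.17, -0.33, 0.47], [-1.62, -1.66, 3.12], [-1.40, -1.04, 2.91]]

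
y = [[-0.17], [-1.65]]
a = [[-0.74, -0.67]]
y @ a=[[0.13, 0.11], [1.22, 1.11]]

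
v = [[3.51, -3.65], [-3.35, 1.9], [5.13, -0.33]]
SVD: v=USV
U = [[-0.61,-0.67], [0.5,0.09], [-0.61,0.74]]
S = [7.75, 2.63]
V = [[-0.9, 0.44], [0.44, 0.9]]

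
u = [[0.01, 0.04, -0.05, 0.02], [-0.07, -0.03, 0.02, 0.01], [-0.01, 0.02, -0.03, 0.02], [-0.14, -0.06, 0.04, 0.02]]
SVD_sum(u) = [[0.03, 0.02, -0.01, -0.00], [-0.07, -0.03, 0.02, 0.01], [0.01, 0.0, -0.00, -0.00], [-0.13, -0.07, 0.05, 0.01]] + [[-0.02, 0.02, -0.04, 0.02], [-0.00, 0.00, -0.0, 0.00], [-0.02, 0.02, -0.03, 0.02], [-0.0, 0.01, -0.01, 0.01]] + [[-0.00, 0.00, -0.0, -0.00], [-0.0, 0.00, -0.0, -0.0], [0.00, -0.00, 0.0, 0.00], [-0.00, 0.0, -0.00, -0.00]] + [[-0.0,0.0,0.0,0.00], [0.00,-0.00,-0.00,-0.0], [0.0,-0.0,-0.00,-0.0], [-0.00,0.0,0.0,0.00]]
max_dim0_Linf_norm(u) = 0.14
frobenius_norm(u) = 0.19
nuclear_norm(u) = 0.26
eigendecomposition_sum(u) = [[0.01+0.04j,  0.02+0.02j,  (-0.03-0.01j),  0.01-0.00j], [(-0.03+0.01j),  -0.01+0.02j,  0.01-0.02j,  0.00+0.01j], [(-0+0.03j),  0.01+0.02j,  -0.02-0.02j,  0.01-0.00j], [-0.07+0.02j,  -0.03+0.04j,  0.02-0.05j,  0.01+0.02j]] + [[(0.01-0.04j),(0.02-0.02j),(-0.03+0.01j),(0.01+0j)],[(-0.03-0.01j),-0.01-0.02j,(0.01+0.02j),-0.01j],[-0.00-0.03j,(0.01-0.02j),(-0.02+0.02j),0.01+0.00j],[(-0.07-0.02j),(-0.03-0.04j),(0.02+0.05j),0.01-0.02j]] + [[(-0+0j),-0.00+0.00j,-0j,-0j],[(-0+0j),-0.00+0.00j,-0j,-0j],[-0.01+0.00j,(-0.01+0j),(0.01-0j),-0j],[-0.01+0.00j,(-0.01+0j),(0.01-0j),-0j]] + [[(-0+0j), 0j, 0.00-0.00j, -0.00-0.00j], [-0j, (-0-0j), (-0+0j), 0.00+0.00j], [-0j, -0.00-0.00j, (-0+0j), 0j], [-0j, -0.00-0.00j, (-0+0j), 0j]]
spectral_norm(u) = 0.18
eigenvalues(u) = [(-0.02+0.06j), (-0.02-0.06j), (0.01+0j), (-0+0j)]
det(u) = 0.00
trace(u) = -0.03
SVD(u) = [[-0.21, -0.79, 0.58, 0.00], [0.44, -0.09, 0.04, -0.89], [-0.04, -0.59, -0.81, -0.00], [0.87, -0.17, 0.08, 0.45]] @ diag([0.18121698509205236, 0.07108312636817248, 0.002755623318472221, 5.609125212241647e-19]) @ [[-0.85, -0.41, 0.31, 0.09], [0.40, -0.42, 0.68, -0.45], [-0.31, 0.28, -0.22, -0.88], [-0.13, 0.76, 0.63, 0.13]]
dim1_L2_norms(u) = [0.07, 0.08, 0.04, 0.16]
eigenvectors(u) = [[-0.08+0.42j, (-0.08-0.42j), -0.09+0.00j, 0.13+0.00j], [(-0.37+0j), (-0.37-0j), (-0.36+0j), (-0.76+0j)], [(-0.13+0.33j), (-0.13-0.33j), (-0.58+0j), -0.63+0.00j], [(-0.75+0j), (-0.75-0j), -0.72+0.00j, (-0.13+0j)]]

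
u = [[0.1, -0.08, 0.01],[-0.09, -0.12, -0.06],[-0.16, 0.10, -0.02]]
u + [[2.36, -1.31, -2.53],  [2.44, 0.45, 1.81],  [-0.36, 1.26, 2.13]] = [[2.46,-1.39,-2.52], [2.35,0.33,1.75], [-0.52,1.36,2.11]]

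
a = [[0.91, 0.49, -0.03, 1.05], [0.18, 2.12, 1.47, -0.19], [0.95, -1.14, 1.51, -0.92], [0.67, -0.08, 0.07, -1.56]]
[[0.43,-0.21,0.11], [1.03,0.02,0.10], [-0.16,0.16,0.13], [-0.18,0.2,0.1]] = a @[[0.11, -0.05, 0.12], [0.36, -0.02, 0.02], [0.19, 0.03, 0.02], [0.15, -0.15, -0.01]]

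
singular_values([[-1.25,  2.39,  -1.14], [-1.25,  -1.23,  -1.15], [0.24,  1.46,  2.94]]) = [3.74, 2.93, 1.12]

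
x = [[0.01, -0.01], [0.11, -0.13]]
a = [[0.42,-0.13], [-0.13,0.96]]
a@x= [[-0.01, 0.01], [0.10, -0.12]]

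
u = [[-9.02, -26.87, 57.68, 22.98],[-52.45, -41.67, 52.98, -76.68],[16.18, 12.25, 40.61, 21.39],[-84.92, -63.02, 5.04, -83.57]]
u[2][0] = 16.18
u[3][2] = 5.04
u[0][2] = 57.68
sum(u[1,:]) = -117.82000000000002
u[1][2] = 52.98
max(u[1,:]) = 52.98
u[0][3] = 22.98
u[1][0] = -52.45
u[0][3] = 22.98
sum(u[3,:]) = -226.47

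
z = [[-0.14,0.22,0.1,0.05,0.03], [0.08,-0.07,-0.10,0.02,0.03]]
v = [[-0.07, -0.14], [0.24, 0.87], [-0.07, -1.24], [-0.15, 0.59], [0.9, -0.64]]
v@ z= [[-0.0, -0.01, 0.01, -0.01, -0.01], [0.04, -0.01, -0.06, 0.03, 0.03], [-0.09, 0.07, 0.12, -0.03, -0.04], [0.07, -0.07, -0.07, 0.0, 0.01], [-0.18, 0.24, 0.15, 0.03, 0.01]]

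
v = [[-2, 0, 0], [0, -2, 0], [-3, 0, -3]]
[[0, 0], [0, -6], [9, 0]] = v @ [[0, 0], [0, 3], [-3, 0]]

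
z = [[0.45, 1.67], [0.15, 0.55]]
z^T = [[0.45,0.15], [1.67,0.55]]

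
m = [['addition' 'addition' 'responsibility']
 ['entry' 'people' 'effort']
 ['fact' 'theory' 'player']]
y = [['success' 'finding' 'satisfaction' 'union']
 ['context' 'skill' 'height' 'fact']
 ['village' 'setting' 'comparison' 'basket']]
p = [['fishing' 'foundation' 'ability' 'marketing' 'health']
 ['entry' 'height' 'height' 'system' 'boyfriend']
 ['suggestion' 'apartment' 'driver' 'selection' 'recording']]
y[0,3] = 'union'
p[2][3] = 'selection'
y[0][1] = 'finding'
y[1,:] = ['context', 'skill', 'height', 'fact']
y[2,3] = 'basket'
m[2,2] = 'player'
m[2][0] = 'fact'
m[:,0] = ['addition', 'entry', 'fact']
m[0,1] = 'addition'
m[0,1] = 'addition'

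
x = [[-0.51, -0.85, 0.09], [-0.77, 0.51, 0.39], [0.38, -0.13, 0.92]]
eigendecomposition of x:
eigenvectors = [[(0.87+0j), 0.09+0.34j, (0.09-0.34j)], [(0.48+0j), (0.05-0.62j), 0.05+0.62j], [(-0.14+0j), 0.70+0.00j, (0.7-0j)]]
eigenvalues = [(-0.99+0j), (0.96+0.3j), (0.96-0.3j)]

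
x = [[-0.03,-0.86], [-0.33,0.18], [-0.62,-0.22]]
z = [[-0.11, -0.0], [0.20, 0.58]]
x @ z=[[-0.17, -0.50], [0.07, 0.1], [0.02, -0.13]]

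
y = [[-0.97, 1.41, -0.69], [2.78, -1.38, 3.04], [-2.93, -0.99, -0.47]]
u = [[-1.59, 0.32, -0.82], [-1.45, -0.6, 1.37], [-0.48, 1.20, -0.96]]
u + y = [[-2.56, 1.73, -1.51], [1.33, -1.98, 4.41], [-3.41, 0.21, -1.43]]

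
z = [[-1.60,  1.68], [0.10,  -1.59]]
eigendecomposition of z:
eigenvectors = [[-0.97, -0.97], [0.23, -0.24]]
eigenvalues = [-2.0, -1.19]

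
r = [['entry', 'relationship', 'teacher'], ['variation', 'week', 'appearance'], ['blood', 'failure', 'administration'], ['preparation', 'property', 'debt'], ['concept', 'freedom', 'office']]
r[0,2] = 'teacher'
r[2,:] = ['blood', 'failure', 'administration']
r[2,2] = 'administration'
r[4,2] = 'office'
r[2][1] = 'failure'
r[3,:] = ['preparation', 'property', 'debt']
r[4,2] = 'office'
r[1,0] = 'variation'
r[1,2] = 'appearance'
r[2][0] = 'blood'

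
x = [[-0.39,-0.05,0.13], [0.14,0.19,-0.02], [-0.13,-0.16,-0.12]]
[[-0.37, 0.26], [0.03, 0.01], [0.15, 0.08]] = x @ [[0.57, -0.94], [-0.42, 0.69], [-1.33, -0.56]]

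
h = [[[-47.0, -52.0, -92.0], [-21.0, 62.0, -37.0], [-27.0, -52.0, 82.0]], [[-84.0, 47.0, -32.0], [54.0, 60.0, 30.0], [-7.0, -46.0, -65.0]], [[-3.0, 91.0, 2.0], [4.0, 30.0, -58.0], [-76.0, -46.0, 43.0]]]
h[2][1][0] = 4.0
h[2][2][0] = -76.0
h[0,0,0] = -47.0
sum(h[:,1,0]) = 37.0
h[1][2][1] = -46.0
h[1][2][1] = -46.0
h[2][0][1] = 91.0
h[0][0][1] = -52.0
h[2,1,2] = -58.0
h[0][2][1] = -52.0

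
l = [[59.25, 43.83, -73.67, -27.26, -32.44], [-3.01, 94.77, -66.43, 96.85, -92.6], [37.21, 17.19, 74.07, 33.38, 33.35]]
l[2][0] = 37.21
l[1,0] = -3.01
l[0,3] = -27.26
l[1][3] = 96.85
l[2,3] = 33.38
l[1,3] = 96.85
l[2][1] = 17.19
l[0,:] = [59.25, 43.83, -73.67, -27.26, -32.44]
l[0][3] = -27.26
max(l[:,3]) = 96.85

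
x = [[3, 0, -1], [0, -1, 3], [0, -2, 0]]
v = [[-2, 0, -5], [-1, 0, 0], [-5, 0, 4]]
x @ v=[[-1, 0, -19], [-14, 0, 12], [2, 0, 0]]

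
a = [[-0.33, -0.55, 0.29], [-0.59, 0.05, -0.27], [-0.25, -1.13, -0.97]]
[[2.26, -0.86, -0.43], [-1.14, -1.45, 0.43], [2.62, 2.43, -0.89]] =a @ [[0.90, 3.17, -0.57], [-3.84, -1.30, 1.04], [1.54, -1.81, -0.15]]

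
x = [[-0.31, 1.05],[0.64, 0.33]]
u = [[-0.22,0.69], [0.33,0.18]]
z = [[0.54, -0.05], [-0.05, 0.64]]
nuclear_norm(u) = 1.10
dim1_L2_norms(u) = [0.72, 0.38]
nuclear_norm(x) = 1.81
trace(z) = 1.18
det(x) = -0.77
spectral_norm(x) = 1.11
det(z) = 0.34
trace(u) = -0.04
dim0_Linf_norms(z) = [0.54, 0.64]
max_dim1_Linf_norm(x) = 1.05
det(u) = -0.27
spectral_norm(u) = 0.73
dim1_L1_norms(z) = [0.59, 0.69]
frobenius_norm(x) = 1.31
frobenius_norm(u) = 0.82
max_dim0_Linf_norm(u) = 0.69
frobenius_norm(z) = 0.84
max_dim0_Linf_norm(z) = 0.64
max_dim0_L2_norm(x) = 1.1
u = x @ z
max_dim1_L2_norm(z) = 0.64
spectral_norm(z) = 0.66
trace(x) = 0.02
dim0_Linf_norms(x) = [0.64, 1.05]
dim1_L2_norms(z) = [0.54, 0.64]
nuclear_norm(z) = 1.18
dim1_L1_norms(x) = [1.36, 0.97]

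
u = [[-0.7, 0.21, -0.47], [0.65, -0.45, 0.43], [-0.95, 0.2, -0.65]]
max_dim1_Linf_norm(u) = 0.95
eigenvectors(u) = [[0.50, -0.57, 0.03],  [-0.56, -0.03, 0.92],  [0.66, 0.82, 0.38]]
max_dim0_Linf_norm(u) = 0.95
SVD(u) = [[-0.51, -0.14, -0.85], [0.52, -0.84, -0.17], [-0.69, -0.53, 0.50]] @ diag([1.6929057294058687, 0.2528889228142337, 0.004169419940443096]) @ [[0.8, -0.28, 0.54], [0.21, 0.96, 0.19], [0.57, 0.04, -0.82]]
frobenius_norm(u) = 1.71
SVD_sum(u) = [[-0.69, 0.24, -0.47], [0.70, -0.25, 0.47], [-0.92, 0.33, -0.62]] + [[-0.01, -0.03, -0.01], [-0.05, -0.20, -0.04], [-0.03, -0.13, -0.03]] + [[-0.00,-0.00,0.00],[-0.00,-0.0,0.00],[0.0,0.0,-0.0]]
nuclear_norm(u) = 1.95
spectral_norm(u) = 1.69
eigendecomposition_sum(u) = [[-0.69, 0.22, -0.47],[0.77, -0.24, 0.52],[-0.91, 0.29, -0.61]] + [[-0.00,-0.00,0.0], [-0.00,-0.0,0.0], [0.00,0.00,-0.00]] + [[-0.00, -0.01, -0.0], [-0.12, -0.21, -0.09], [-0.05, -0.09, -0.04]]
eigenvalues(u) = [-1.55, -0.0, -0.25]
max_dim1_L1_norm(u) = 1.8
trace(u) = -1.80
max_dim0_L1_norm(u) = 2.3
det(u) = -0.00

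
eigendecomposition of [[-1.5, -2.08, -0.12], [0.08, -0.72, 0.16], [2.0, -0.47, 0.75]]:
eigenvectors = [[(0.76+0j), (-0.3+0.03j), (-0.3-0.03j)], [(0.05+0j), (0.17-0.01j), 0.17+0.01j], [-0.65+0.00j, (0.94+0j), (0.94-0j)]]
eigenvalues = [(-1.54+0j), (0.04+0.08j), (0.04-0.08j)]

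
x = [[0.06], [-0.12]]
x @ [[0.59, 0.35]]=[[0.04, 0.02], [-0.07, -0.04]]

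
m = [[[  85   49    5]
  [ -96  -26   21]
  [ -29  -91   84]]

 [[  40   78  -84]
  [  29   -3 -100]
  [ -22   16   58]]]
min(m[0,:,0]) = -96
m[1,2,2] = 58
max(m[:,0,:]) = 85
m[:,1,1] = [-26, -3]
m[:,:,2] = [[5, 21, 84], [-84, -100, 58]]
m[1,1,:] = [29, -3, -100]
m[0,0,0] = 85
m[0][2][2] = 84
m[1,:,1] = [78, -3, 16]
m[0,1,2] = 21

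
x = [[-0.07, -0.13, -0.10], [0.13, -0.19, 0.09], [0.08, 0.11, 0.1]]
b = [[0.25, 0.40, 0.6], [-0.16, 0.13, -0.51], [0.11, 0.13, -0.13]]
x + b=[[0.18, 0.27, 0.50], [-0.03, -0.06, -0.42], [0.19, 0.24, -0.03]]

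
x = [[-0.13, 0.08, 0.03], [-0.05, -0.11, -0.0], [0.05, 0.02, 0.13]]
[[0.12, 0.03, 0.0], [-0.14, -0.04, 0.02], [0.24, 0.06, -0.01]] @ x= [[-0.02,0.01,0.00], [0.02,-0.01,-0.0], [-0.03,0.01,0.01]]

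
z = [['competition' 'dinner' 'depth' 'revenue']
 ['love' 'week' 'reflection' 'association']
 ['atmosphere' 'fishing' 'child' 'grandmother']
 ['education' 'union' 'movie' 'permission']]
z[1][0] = 'love'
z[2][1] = 'fishing'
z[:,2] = ['depth', 'reflection', 'child', 'movie']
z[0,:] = ['competition', 'dinner', 'depth', 'revenue']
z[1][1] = 'week'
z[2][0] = 'atmosphere'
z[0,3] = 'revenue'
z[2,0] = 'atmosphere'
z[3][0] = 'education'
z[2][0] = 'atmosphere'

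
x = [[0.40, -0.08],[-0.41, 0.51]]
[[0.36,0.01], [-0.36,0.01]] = x @ [[0.91, 0.02], [0.02, 0.03]]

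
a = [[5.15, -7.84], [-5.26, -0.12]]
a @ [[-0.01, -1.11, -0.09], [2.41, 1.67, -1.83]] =[[-18.95,-18.81,13.88], [-0.24,5.64,0.69]]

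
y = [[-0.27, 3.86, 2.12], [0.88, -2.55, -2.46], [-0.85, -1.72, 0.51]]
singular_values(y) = [5.75, 1.91, 0.0]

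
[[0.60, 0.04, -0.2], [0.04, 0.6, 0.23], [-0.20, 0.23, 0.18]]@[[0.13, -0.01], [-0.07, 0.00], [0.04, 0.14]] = [[0.07, -0.03], [-0.03, 0.03], [-0.03, 0.03]]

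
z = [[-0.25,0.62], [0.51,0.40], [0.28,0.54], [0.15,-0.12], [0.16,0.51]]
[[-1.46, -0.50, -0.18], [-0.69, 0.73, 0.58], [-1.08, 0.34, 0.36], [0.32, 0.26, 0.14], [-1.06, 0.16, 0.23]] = z @[[0.38, 1.57, 1.03], [-2.2, -0.18, 0.13]]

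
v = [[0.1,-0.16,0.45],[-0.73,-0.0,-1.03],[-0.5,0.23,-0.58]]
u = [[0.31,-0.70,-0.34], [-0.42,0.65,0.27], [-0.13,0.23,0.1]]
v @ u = [[0.04, -0.07, -0.03], [-0.09, 0.27, 0.15], [-0.18, 0.37, 0.17]]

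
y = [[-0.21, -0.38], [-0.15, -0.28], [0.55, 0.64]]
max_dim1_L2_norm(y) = 0.84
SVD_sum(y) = [[-0.26, -0.34], [-0.19, -0.25], [0.51, 0.67]] + [[0.05, -0.04], [0.04, -0.03], [0.04, -0.03]]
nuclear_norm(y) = 1.09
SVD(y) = [[-0.43, -0.66],[-0.31, -0.53],[0.85, -0.53]] @ diag([0.9962429932891227, 0.09486779391515736]) @ [[0.61, 0.8], [-0.8, 0.61]]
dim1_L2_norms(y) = [0.43, 0.32, 0.84]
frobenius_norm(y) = 1.00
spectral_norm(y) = 1.00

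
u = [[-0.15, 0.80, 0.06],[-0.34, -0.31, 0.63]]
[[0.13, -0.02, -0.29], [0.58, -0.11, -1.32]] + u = [[-0.02, 0.78, -0.23], [0.24, -0.42, -0.69]]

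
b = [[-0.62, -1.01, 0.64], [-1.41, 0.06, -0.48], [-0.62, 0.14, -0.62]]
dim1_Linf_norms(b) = [1.01, 1.41, 0.62]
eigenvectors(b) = [[-0.48, 0.61, -0.08], [0.82, 0.7, 0.54], [0.31, 0.36, 0.84]]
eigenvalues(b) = [0.7, -1.41, -0.47]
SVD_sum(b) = [[-0.51, -0.06, -0.15],[-1.40, -0.17, -0.41],[-0.71, -0.09, -0.21]] + [[-0.13, -0.92, 0.82], [0.02, 0.16, -0.14], [0.05, 0.33, -0.30]] + [[0.01,-0.03,-0.03], [-0.03,0.07,0.07], [0.05,-0.11,-0.12]]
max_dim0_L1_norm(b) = 2.65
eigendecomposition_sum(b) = [[0.26, -0.35, 0.25], [-0.44, 0.61, -0.44], [-0.17, 0.23, -0.17]] + [[-0.87, -0.63, 0.32], [-1.0, -0.73, 0.37], [-0.51, -0.37, 0.19]] + [[-0.01, -0.03, 0.06], [0.04, 0.18, -0.42], [0.06, 0.28, -0.64]]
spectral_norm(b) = 1.73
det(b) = 0.46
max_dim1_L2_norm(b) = 1.49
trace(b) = -1.18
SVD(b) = [[-0.31, 0.93, 0.22], [-0.85, -0.16, -0.50], [-0.43, -0.34, 0.84]] @ diag([1.7331136082378797, 1.334598357586041, 0.199410242638938]) @ [[0.95, 0.11, 0.28], [-0.1, -0.74, 0.66], [0.28, -0.66, -0.7]]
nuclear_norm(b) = 3.27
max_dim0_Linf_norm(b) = 1.41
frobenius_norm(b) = 2.20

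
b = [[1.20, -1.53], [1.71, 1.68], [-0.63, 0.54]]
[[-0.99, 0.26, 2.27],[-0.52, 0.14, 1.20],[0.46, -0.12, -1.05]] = b@[[-0.53, 0.14, 1.22], [0.23, -0.06, -0.53]]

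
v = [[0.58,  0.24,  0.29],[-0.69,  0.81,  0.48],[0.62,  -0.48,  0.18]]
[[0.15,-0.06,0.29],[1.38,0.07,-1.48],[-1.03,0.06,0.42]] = v @ [[-0.27,-0.16,1.22],[1.67,-0.22,0.13],[-0.33,0.28,-1.54]]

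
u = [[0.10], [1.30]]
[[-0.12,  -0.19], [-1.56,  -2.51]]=u @ [[-1.20,-1.93]]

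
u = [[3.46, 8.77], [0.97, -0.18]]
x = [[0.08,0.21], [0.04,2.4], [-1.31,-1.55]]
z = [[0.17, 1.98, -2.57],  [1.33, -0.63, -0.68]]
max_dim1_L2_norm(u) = 9.43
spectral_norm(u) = 9.43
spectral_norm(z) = 3.26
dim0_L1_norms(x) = [1.43, 4.16]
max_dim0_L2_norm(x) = 2.86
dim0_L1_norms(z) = [1.5, 2.61, 3.25]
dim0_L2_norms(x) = [1.31, 2.86]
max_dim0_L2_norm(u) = 8.77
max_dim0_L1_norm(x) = 4.16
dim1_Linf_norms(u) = [8.77, 0.97]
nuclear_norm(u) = 10.40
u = z @ x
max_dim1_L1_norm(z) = 4.72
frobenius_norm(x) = 3.15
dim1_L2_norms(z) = [3.25, 1.62]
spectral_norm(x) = 2.98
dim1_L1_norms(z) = [4.72, 2.64]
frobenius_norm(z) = 3.63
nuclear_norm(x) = 4.01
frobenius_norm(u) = 9.48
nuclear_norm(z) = 4.86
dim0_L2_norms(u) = [3.59, 8.77]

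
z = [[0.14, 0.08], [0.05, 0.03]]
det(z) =0.000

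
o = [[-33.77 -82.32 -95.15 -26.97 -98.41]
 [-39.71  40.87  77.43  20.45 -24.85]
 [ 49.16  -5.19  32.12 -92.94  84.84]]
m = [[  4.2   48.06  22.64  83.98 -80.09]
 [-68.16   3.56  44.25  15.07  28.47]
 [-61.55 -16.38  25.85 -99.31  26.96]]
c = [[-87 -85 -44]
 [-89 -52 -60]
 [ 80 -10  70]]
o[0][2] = -95.15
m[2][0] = -61.55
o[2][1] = -5.19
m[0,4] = -80.09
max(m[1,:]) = 44.25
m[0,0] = 4.2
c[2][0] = 80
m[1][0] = -68.16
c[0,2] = -44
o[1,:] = [-39.71, 40.87, 77.43, 20.45, -24.85]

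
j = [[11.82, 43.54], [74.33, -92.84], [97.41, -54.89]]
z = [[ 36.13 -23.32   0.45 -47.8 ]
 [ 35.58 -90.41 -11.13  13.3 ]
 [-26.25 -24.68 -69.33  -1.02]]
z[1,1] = -90.41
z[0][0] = 36.13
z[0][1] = -23.32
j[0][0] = 11.82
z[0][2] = 0.45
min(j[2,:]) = -54.89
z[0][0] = 36.13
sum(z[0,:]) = -34.53999999999999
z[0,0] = 36.13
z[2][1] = -24.68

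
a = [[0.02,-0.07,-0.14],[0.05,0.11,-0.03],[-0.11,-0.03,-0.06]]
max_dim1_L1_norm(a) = 0.23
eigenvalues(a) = [(-0.15+0j), (0.11+0.05j), (0.11-0.05j)]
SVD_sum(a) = [[-0.05, -0.08, -0.10], [0.02, 0.04, 0.04], [-0.04, -0.06, -0.07]] + [[0.05, 0.03, -0.05], [0.06, 0.03, -0.06], [-0.03, -0.02, 0.03]] + [[0.02, -0.02, 0.01], [-0.03, 0.04, -0.01], [-0.04, 0.05, -0.02]]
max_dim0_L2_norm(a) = 0.16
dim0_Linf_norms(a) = [0.11, 0.11, 0.14]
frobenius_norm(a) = 0.24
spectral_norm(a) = 0.18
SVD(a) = [[0.75, 0.59, -0.28], [-0.35, 0.72, 0.6], [0.56, -0.36, 0.75]] @ diag([0.1794013377845769, 0.12999493002087362, 0.08897459283397881]) @ [[-0.35,-0.60,-0.72], [0.67,0.37,-0.64], [-0.65,0.71,-0.27]]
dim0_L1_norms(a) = [0.18, 0.21, 0.23]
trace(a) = 0.07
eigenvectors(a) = [[0.63+0.00j, (0.1-0.52j), (0.1+0.52j)], [-0.03+0.00j, (-0.77+0j), (-0.77-0j)], [(0.77+0j), 0.15+0.30j, (0.15-0.3j)]]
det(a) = -0.00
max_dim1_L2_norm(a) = 0.16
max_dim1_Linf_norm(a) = 0.14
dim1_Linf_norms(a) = [0.14, 0.11, 0.11]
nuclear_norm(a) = 0.40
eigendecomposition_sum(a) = [[(-0.05+0j), (-0.02+0j), -0.08+0.00j], [-0j, 0.00-0.00j, 0.00-0.00j], [(-0.06+0j), -0.03+0.00j, (-0.1+0j)]] + [[0.03+0.02j,  (-0.02+0.03j),  (-0.03-0.02j)], [(0.02-0.05j),  0.05+0.02j,  (-0.02+0.05j)], [(-0.03+0j),  -0.00-0.03j,  0.02-0.00j]] + [[(0.03-0.02j), (-0.02-0.03j), -0.03+0.02j], [0.02+0.05j, (0.05-0.02j), (-0.02-0.05j)], [(-0.03-0j), -0.00+0.03j, (0.02+0j)]]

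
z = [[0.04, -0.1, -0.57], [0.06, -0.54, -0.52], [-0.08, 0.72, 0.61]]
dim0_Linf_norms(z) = [0.08, 0.72, 0.61]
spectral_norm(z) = 1.30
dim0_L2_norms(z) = [0.11, 0.91, 0.98]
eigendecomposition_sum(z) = [[0.23-0.00j, -1.61+0.00j, -1.46+0.00j], [(0.06-0j), (-0.39+0j), -0.35+0.00j], [-0.05+0.00j, (0.31-0j), 0.28-0.00j]] + [[-0.10-0.05j, (0.76+0.71j), (0.45+0.62j)], [-0.02j, -0.08+0.20j, -0.08+0.14j], [(-0.02+0.02j), 0.20-0.11j, (0.16-0.05j)]] + [[(-0.1+0.05j), 0.76-0.71j, 0.45-0.62j], [0.00+0.02j, (-0.08-0.2j), (-0.08-0.14j)], [-0.02-0.02j, (0.2+0.11j), (0.16+0.05j)]]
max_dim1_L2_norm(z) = 0.95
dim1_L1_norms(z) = [0.71, 1.12, 1.41]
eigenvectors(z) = [[-0.96+0.00j,(-0.96+0j),(-0.96-0j)], [-0.23+0.00j,(-0.08-0.18j),(-0.08+0.18j)], [(0.19+0j),-0.07+0.20j,(-0.07-0.2j)]]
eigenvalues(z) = [(0.13+0j), (-0.01+0.1j), (-0.01-0.1j)]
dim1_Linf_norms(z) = [0.57, 0.54, 0.72]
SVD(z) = [[0.38, -0.92, -0.10],[0.58, 0.15, 0.8],[-0.72, -0.36, 0.59]] @ diag([1.2983749324991225, 0.336472405523119, 0.0029757317392869686]) @ [[0.08, -0.67, -0.74], [0.0, -0.74, 0.67], [-1.00, -0.06, -0.06]]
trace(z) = 0.11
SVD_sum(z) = [[0.04, -0.33, -0.36], [0.06, -0.5, -0.55], [-0.08, 0.63, 0.69]] + [[-0.00,0.23,-0.21], [0.0,-0.04,0.03], [-0.00,0.09,-0.08]] + [[0.0,0.00,0.00], [-0.0,-0.0,-0.0], [-0.0,-0.00,-0.0]]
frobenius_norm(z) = 1.34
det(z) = 0.00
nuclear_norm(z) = 1.64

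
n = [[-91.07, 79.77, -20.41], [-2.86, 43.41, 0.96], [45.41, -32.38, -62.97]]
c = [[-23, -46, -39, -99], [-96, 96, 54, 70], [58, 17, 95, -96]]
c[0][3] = -99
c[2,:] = [58, 17, 95, -96]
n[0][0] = -91.07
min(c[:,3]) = -99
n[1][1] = 43.41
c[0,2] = -39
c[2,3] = -96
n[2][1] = -32.38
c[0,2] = -39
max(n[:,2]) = 0.96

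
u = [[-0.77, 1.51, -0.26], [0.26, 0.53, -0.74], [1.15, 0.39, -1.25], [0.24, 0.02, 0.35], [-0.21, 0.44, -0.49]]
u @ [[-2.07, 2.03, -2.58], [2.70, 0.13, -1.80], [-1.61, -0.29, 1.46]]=[[6.09, -1.29, -1.11], [2.08, 0.81, -2.71], [0.69, 2.75, -5.49], [-1.01, 0.39, -0.14], [2.41, -0.23, -0.97]]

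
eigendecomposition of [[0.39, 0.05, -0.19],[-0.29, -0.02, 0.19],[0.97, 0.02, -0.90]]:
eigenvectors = [[0.17, -0.69, -0.24], [-0.19, 0.40, 0.94], [0.97, -0.6, -0.24]]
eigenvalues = [-0.73, 0.19, 0.01]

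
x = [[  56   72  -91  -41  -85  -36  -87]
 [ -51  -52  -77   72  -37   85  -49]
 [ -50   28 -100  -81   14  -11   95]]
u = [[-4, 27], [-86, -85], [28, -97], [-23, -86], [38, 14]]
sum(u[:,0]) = -47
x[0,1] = 72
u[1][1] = -85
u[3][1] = -86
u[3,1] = -86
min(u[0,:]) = -4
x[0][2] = -91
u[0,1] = 27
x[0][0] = 56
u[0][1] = 27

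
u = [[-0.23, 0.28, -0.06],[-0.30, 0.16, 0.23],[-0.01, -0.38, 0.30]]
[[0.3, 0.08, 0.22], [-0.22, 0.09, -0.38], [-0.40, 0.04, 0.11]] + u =[[0.07, 0.36, 0.16], [-0.52, 0.25, -0.15], [-0.41, -0.34, 0.41]]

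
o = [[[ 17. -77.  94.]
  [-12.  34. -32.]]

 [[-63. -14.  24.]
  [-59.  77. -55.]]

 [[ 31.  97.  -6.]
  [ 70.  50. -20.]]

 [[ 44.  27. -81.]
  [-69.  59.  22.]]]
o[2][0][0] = 31.0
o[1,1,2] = -55.0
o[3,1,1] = 59.0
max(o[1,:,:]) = 77.0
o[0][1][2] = -32.0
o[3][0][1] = 27.0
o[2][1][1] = 50.0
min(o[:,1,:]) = -69.0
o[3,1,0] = -69.0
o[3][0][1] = 27.0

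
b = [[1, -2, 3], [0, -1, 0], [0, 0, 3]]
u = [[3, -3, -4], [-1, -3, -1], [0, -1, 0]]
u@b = [[3, -3, -3], [-1, 5, -6], [0, 1, 0]]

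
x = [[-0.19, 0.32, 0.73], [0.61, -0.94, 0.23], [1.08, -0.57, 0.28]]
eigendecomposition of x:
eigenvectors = [[-0.59, -0.56, -0.65],  [-0.29, 0.58, -0.58],  [-0.76, 0.59, 0.49]]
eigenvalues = [0.9, -1.29, -0.46]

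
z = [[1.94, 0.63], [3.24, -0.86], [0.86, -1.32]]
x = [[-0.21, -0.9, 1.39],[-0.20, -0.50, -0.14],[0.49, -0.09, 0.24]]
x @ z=[[-2.13,-1.19], [-2.13,0.49], [0.87,0.07]]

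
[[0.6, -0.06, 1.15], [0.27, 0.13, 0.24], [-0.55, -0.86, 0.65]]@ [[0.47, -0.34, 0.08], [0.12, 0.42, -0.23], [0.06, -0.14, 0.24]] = [[0.34, -0.39, 0.34], [0.16, -0.07, 0.05], [-0.32, -0.27, 0.31]]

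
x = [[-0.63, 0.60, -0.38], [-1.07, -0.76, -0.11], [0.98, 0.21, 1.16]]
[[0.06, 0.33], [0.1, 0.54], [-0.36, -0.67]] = x @[[-0.0, -0.46], [-0.09, -0.04], [-0.29, -0.18]]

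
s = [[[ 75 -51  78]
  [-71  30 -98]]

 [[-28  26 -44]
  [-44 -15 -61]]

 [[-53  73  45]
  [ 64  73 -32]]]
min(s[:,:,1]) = -51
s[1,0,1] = 26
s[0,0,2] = 78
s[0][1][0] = -71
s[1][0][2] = -44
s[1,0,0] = -28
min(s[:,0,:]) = -53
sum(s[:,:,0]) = -57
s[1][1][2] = -61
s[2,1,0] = 64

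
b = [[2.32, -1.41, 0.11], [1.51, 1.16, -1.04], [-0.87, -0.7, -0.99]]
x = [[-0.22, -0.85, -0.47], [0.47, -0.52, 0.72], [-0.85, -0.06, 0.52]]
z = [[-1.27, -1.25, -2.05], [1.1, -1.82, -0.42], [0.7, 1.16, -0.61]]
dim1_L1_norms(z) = [4.57, 3.34, 2.47]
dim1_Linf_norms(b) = [2.32, 1.51, 0.99]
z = b @ x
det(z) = -7.73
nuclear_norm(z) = 6.24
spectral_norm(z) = 2.93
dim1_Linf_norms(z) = [2.05, 1.82, 1.16]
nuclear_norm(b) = 6.25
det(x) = 1.00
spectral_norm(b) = 2.93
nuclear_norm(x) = 3.00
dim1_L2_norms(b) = [2.72, 2.17, 1.49]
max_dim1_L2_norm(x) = 1.0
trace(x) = -0.22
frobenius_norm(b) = 3.78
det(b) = -7.74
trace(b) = 2.49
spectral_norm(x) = 1.01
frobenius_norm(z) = 3.78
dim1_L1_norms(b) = [3.84, 3.71, 2.56]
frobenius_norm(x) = 1.73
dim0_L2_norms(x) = [1.0, 1.0, 1.0]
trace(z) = -3.70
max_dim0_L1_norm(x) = 1.71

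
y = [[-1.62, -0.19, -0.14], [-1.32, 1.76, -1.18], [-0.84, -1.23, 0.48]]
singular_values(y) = [2.7, 2.02, 0.04]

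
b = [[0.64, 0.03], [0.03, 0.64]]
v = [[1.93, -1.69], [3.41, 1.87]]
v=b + [[1.29,-1.72], [3.38,1.23]]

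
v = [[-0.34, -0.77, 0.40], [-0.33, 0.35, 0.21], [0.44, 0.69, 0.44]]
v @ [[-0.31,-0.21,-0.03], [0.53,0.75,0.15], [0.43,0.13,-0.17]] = [[-0.13, -0.45, -0.17],[0.38, 0.36, 0.03],[0.42, 0.48, 0.02]]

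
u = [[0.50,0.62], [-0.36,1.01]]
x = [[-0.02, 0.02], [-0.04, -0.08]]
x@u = [[-0.02,0.01], [0.01,-0.11]]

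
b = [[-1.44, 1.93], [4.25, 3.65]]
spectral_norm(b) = 5.61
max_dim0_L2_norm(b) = 4.49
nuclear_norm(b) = 8.01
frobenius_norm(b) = 6.10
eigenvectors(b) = [[-0.83,-0.29], [0.55,-0.96]]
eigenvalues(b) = [-2.73, 4.94]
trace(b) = 2.21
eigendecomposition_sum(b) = [[-2.27, 0.69], [1.51, -0.46]] + [[0.83, 1.24], [2.74, 4.11]]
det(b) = -13.46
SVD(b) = [[0.04, 1.00], [1.00, -0.04]] @ diag([5.605208367821209, 2.4010704182316482]) @ [[0.75, 0.66], [-0.66, 0.75]]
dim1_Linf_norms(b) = [1.93, 4.25]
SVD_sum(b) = [[0.15, 0.13], [4.19, 3.71]] + [[-1.59, 1.80], [0.06, -0.06]]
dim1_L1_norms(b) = [3.37, 7.9]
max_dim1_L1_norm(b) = 7.9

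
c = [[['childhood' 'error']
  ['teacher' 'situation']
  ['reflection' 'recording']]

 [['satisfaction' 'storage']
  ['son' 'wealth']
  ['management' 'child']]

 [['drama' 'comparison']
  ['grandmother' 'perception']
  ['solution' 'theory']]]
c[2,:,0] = ['drama', 'grandmother', 'solution']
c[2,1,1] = 'perception'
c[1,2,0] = 'management'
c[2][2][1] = 'theory'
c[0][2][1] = 'recording'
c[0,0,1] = 'error'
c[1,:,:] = [['satisfaction', 'storage'], ['son', 'wealth'], ['management', 'child']]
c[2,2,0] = 'solution'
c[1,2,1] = 'child'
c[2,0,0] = 'drama'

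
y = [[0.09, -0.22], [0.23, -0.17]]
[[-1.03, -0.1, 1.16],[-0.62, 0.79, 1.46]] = y@[[1.12, 5.37, 3.50], [5.14, 2.63, -3.86]]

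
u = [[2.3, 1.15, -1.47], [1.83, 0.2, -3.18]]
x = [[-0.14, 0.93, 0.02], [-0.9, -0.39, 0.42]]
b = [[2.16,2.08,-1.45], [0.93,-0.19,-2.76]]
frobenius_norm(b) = 4.43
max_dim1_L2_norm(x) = 1.07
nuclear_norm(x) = 1.99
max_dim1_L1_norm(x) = 1.71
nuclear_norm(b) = 5.96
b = x + u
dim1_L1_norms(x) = [1.09, 1.71]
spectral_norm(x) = 1.13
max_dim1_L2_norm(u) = 3.67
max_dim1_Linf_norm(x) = 0.93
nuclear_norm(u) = 5.85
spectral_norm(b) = 3.95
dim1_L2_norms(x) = [0.94, 1.07]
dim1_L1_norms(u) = [4.92, 5.21]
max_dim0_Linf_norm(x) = 0.93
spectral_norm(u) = 4.53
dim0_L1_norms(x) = [1.04, 1.32, 0.44]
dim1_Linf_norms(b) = [2.16, 2.76]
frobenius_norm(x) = 1.42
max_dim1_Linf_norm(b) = 2.76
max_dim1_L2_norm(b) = 3.33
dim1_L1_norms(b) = [5.69, 3.88]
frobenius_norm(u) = 4.72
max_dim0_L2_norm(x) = 1.01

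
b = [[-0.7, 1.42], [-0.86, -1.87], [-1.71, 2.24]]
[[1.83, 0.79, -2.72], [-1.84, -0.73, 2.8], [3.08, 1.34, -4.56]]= b@[[-0.32,-0.17,0.44], [1.13,0.47,-1.7]]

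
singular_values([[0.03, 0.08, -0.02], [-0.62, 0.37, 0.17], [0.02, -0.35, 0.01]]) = [0.77, 0.3, 0.01]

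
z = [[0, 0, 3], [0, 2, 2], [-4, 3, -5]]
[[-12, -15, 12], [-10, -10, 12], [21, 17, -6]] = z@[[-1, 2, -2], [-1, 0, 2], [-4, -5, 4]]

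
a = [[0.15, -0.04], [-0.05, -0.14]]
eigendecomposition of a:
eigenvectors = [[0.99, 0.13],[-0.17, 0.99]]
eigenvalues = [0.16, -0.15]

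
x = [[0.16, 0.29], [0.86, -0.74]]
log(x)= [[(-0.81+0.52j), (-0.2-0.68j)], [-0.59-2.01j, (-0.19+2.62j)]]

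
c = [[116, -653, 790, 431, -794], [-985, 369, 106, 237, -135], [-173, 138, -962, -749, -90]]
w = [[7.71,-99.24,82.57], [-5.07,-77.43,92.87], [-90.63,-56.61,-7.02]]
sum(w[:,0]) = -87.99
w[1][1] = -77.43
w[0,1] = -99.24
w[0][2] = 82.57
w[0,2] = 82.57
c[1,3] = 237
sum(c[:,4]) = -1019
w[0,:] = [7.71, -99.24, 82.57]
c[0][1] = -653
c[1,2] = 106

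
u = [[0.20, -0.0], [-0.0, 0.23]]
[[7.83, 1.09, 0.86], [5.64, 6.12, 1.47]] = u @ [[39.13, 5.45, 4.31], [24.54, 26.62, 6.39]]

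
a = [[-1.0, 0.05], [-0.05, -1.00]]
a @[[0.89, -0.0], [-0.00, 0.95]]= [[-0.89, 0.05], [-0.04, -0.95]]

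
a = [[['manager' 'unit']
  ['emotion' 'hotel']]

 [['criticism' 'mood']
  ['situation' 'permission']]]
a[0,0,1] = 'unit'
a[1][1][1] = 'permission'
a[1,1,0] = 'situation'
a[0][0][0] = 'manager'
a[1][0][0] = 'criticism'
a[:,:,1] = [['unit', 'hotel'], ['mood', 'permission']]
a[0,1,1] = 'hotel'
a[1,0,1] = 'mood'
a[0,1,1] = 'hotel'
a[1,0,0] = 'criticism'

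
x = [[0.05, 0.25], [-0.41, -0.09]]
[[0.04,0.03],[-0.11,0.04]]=x @ [[0.24,-0.12], [0.1,0.13]]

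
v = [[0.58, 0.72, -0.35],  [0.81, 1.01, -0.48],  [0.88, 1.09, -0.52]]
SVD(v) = [[-0.44,  -0.89,  0.12], [-0.61,  0.39,  0.69], [-0.66,  0.23,  -0.71]] @ diag([2.262024600229582, 0.00595291887940554, 0.0030447845593740237]) @ [[-0.59, -0.73, 0.35],[0.12, 0.35, 0.93],[-0.8, 0.59, -0.12]]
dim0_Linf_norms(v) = [0.88, 1.09, 0.52]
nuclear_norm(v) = 2.27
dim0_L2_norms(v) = [1.33, 1.65, 0.79]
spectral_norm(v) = 2.26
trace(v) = 1.07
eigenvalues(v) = [(1.06+0j), 0.01j, -0.01j]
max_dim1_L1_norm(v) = 2.49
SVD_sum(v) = [[0.58, 0.72, -0.35], [0.81, 1.01, -0.48], [0.88, 1.09, -0.52]] + [[-0.0, -0.0, -0.0], [0.00, 0.0, 0.00], [0.00, 0.0, 0.00]] + [[-0.0, 0.00, -0.00], [-0.0, 0.00, -0.00], [0.00, -0.0, 0.00]]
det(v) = 0.00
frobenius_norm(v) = 2.26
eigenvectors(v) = [[-0.43+0.00j, 0.02-0.53j, 0.02+0.53j], [-0.61+0.00j, -0.33+0.42j, (-0.33-0.42j)], [-0.66+0.00j, (-0.66+0j), (-0.66-0j)]]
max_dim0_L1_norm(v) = 2.82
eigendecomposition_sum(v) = [[(0.58+0j), (0.72-0j), (-0.34-0j)], [0.81+0.00j, 1.02-0.00j, (-0.49-0j)], [(0.88+0j), (1.1-0j), -0.53-0.00j]] + [[0.00+0.00j, 0.00-0.00j, (-0+0j)], [(-0-0j), -0.00+0.00j, -0j], [-0j, (-0-0j), 0j]] + [[0.00-0.00j, 0.00+0.00j, -0.00-0.00j], [(-0+0j), -0.00-0.00j, 0.00+0.00j], [0.00+0.00j, (-0+0j), 0.00-0.00j]]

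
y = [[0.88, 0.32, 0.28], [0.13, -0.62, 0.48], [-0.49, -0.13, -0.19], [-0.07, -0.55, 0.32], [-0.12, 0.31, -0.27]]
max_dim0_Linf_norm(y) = 0.88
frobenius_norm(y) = 1.57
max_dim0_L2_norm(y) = 1.03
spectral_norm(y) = 1.13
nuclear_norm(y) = 2.23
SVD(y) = [[-0.85, -0.14, -0.44], [-0.16, 0.71, 0.38], [0.48, 0.03, -0.63], [0.04, 0.58, -0.51], [0.13, -0.37, 0.05]] @ diag([1.1312224929762322, 1.0924884435079465, 0.002161524051123814]) @ [[-0.91, -0.2, -0.38], [-0.04, -0.85, 0.53], [-0.42, 0.5, 0.76]]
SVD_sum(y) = [[0.87, 0.19, 0.36], [0.16, 0.03, 0.07], [-0.49, -0.11, -0.2], [-0.05, -0.01, -0.02], [-0.14, -0.03, -0.06]] + [[0.01, 0.13, -0.08], [-0.03, -0.66, 0.41], [-0.00, -0.02, 0.01], [-0.02, -0.54, 0.34], [0.02, 0.34, -0.21]] + [[0.00, -0.0, -0.0],[-0.0, 0.0, 0.00],[0.0, -0.00, -0.0],[0.00, -0.00, -0.00],[-0.0, 0.0, 0.0]]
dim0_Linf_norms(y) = [0.88, 0.62, 0.48]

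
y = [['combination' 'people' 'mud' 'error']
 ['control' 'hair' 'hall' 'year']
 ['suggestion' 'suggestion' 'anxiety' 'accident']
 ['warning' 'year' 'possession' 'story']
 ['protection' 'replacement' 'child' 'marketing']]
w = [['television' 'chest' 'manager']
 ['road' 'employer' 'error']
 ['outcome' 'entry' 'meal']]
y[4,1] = 'replacement'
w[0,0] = 'television'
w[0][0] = 'television'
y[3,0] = 'warning'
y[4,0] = 'protection'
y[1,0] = 'control'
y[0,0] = 'combination'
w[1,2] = 'error'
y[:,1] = ['people', 'hair', 'suggestion', 'year', 'replacement']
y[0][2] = 'mud'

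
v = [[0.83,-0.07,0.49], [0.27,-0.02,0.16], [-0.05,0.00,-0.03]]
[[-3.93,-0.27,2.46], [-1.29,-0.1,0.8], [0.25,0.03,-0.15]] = v@[[-3.16, -0.78, 2.58], [-2.86, -3.39, -0.33], [-3.08, 0.28, 0.6]]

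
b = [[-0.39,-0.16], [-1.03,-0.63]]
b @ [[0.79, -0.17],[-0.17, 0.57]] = [[-0.28, -0.02], [-0.71, -0.18]]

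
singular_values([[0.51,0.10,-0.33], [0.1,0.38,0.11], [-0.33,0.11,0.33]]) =[0.76, 0.44, 0.02]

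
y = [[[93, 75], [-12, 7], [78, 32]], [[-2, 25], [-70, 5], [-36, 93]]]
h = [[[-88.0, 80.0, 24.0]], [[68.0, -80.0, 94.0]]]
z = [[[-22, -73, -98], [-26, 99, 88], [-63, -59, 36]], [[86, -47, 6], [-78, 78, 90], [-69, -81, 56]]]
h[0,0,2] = 24.0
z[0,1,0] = -26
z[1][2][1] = -81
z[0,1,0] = -26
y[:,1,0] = [-12, -70]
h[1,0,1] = -80.0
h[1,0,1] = -80.0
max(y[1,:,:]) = 93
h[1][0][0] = 68.0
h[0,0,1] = 80.0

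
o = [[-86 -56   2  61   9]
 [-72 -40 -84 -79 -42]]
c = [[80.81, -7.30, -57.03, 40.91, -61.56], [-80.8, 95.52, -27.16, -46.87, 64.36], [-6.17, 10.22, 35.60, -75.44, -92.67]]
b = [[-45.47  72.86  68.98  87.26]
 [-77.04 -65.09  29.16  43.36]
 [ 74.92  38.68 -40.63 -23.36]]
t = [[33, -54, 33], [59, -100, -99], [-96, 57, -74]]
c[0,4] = -61.56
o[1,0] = -72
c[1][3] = -46.87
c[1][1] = 95.52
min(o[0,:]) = -86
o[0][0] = -86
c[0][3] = 40.91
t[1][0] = 59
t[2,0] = -96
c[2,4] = -92.67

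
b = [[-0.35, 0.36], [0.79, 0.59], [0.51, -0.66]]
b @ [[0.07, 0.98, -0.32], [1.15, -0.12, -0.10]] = [[0.39,-0.39,0.08], [0.73,0.7,-0.31], [-0.72,0.58,-0.1]]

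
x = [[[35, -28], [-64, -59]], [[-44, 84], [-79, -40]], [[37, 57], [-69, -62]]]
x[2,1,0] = -69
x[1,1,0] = -79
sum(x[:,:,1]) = -48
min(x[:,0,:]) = -44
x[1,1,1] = -40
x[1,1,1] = -40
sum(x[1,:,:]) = -79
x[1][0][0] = -44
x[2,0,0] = 37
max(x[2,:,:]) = 57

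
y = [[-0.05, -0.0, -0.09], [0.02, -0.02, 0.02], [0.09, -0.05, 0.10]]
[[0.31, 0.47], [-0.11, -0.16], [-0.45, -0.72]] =y@[[0.88, -3.5], [2.65, 1.40], [-3.96, -3.31]]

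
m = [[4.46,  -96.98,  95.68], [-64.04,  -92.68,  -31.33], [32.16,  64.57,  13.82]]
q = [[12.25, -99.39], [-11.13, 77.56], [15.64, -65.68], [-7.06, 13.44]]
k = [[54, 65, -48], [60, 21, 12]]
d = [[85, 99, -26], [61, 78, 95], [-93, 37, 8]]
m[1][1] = -92.68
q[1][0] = -11.13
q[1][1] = 77.56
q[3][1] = 13.44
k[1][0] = 60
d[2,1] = 37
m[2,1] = 64.57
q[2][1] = -65.68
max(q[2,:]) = 15.64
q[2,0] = 15.64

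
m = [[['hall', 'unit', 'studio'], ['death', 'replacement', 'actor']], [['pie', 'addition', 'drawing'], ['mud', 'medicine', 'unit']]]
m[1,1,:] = ['mud', 'medicine', 'unit']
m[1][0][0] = 'pie'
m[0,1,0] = 'death'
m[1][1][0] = 'mud'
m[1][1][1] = 'medicine'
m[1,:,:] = [['pie', 'addition', 'drawing'], ['mud', 'medicine', 'unit']]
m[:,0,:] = [['hall', 'unit', 'studio'], ['pie', 'addition', 'drawing']]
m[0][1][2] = 'actor'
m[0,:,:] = [['hall', 'unit', 'studio'], ['death', 'replacement', 'actor']]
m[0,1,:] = ['death', 'replacement', 'actor']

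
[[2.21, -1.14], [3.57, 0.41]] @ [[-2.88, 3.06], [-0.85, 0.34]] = [[-5.4, 6.38], [-10.63, 11.06]]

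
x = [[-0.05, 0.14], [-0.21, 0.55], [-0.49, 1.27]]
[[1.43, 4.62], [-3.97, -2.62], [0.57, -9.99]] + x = [[1.38, 4.76], [-4.18, -2.07], [0.08, -8.72]]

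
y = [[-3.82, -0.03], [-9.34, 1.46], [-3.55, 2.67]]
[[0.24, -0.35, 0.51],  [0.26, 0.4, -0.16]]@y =[[0.54, 0.84], [-4.16, 0.15]]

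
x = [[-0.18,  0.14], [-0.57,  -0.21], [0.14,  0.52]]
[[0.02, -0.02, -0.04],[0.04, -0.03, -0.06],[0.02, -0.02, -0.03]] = x @ [[-0.09, 0.08, 0.14], [0.06, -0.06, -0.1]]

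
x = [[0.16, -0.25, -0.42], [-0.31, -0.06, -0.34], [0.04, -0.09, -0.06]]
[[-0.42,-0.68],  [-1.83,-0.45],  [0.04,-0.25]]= x@[[3.14, 0.75], [-0.76, 3.00], [2.64, 0.11]]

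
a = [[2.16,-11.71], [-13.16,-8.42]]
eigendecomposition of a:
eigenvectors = [[0.82, 0.53], [-0.57, 0.85]]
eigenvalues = [10.36, -16.62]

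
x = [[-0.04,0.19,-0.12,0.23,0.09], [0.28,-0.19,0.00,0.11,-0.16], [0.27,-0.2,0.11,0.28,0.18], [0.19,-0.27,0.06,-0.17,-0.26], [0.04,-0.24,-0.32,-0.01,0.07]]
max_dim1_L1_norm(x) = 1.04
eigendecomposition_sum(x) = [[-0.22+0.00j, (0.29-0j), 0.02-0.00j, 0.04-0.00j, (0.13-0j)], [(0.13-0j), -0.18+0.00j, -0.01+0.00j, -0.03+0.00j, (-0.08+0j)], [(-0.01+0j), (0.02-0j), -0j, 0.00-0.00j, 0.01-0.00j], [(0.3-0j), (-0.39+0j), -0.03+0.00j, (-0.06+0j), (-0.18+0j)], [(0.07-0j), (-0.09+0j), (-0.01+0j), (-0.01+0j), (-0.04+0j)]] + [[(0.01+0.16j), -0.05-0.11j, -0.11+0.05j, (0.02+0.15j), 0.01+0.06j], [-0.02+0.05j, -0.04j, -0.04-0.00j, (-0.02+0.05j), (-0.01+0.02j)], [(0.18-0.04j), -0.11+0.08j, (0.07+0.12j), (0.17-0.05j), 0.07-0.02j], [(-0.08-0.07j), (0.08+0.03j), (0.03-0.08j), -0.09-0.06j, (-0.04-0.03j)], [(0.07+0.19j), (-0.1-0.12j), (-0.12+0.09j), (0.08+0.18j), 0.03+0.08j]] + [[0.01-0.16j, -0.05+0.11j, (-0.11-0.05j), (0.02-0.15j), 0.01-0.06j], [(-0.02-0.05j), 0.04j, -0.04+0.00j, (-0.02-0.05j), -0.01-0.02j], [0.18+0.04j, (-0.11-0.08j), (0.07-0.12j), (0.17+0.05j), (0.07+0.02j)], [(-0.08+0.07j), 0.08-0.03j, 0.03+0.08j, -0.09+0.06j, (-0.04+0.03j)], [0.07-0.19j, -0.10+0.12j, -0.12-0.09j, 0.08-0.18j, (0.03-0.08j)]] + [[0.20+0.00j, -0.04-0.00j, 0.09+0.00j, (0.18+0j), -0.06-0.00j], [(0.22+0j), -0.04-0.00j, (0.1+0j), (0.2+0j), (-0.07-0j)], [(-0.08-0j), 0.02+0.00j, -0.04-0.00j, (-0.08-0j), 0.03+0.00j], [(0.03+0j), -0.01-0.00j, (0.02+0j), (0.03+0j), (-0.01-0j)], [(-0.15-0j), 0.03+0.00j, (-0.07-0j), -0.14-0.00j, 0.05+0.00j]] + [[-0.04-0.00j, 0.04+0.00j, (-0.02-0j), (-0.05-0j), 0j], [(-0.03-0j), 0.03+0.00j, -0.01-0.00j, -0.03-0.00j, 0.00+0.00j], [0.01+0.00j, -0.01-0.00j, 0.00+0.00j, 0.02+0.00j, (-0-0j)], [0.02+0.00j, (-0.02-0j), (0.01+0j), (0.03+0j), (-0-0j)], [-0.02-0.00j, 0.02+0.00j, -0.01-0.00j, (-0.02-0j), 0j]]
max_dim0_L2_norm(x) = 0.49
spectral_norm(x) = 0.65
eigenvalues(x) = [(-0.5+0j), (0.03+0.25j), (0.03-0.25j), (0.19+0j), (0.02+0j)]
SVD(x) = [[-0.30, -0.46, -0.11, 0.65, 0.52], [0.56, -0.13, 0.10, 0.61, -0.54], [0.42, -0.74, 0.25, -0.43, 0.18], [0.60, 0.47, 0.08, 0.1, 0.64], [0.25, -0.12, -0.95, -0.11, -0.02]] @ diag([0.6465454878026524, 0.512146381096996, 0.3872240907521604, 0.21568160315109863, 0.004895521894025027]) @ [[0.63,-0.73,0.06,0.01,-0.28], [-0.26,-0.02,0.08,-0.79,-0.55], [0.19,0.31,0.90,0.14,-0.17], [0.21,0.42,-0.38,0.37,-0.7], [-0.67,-0.45,0.17,0.47,-0.31]]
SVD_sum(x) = [[-0.12, 0.14, -0.01, -0.0, 0.05], [0.23, -0.26, 0.02, 0.00, -0.1], [0.17, -0.2, 0.02, 0.0, -0.08], [0.24, -0.28, 0.02, 0.00, -0.11], [0.1, -0.12, 0.01, 0.00, -0.04]] + [[0.06, 0.01, -0.02, 0.18, 0.13], [0.02, 0.0, -0.01, 0.05, 0.04], [0.1, 0.01, -0.03, 0.30, 0.21], [-0.06, -0.01, 0.02, -0.19, -0.13], [0.02, 0.0, -0.0, 0.05, 0.03]] + [[-0.01, -0.01, -0.04, -0.01, 0.01], [0.01, 0.01, 0.03, 0.01, -0.01], [0.02, 0.03, 0.09, 0.01, -0.02], [0.01, 0.01, 0.03, 0.00, -0.01], [-0.07, -0.11, -0.33, -0.05, 0.06]] + [[0.03, 0.06, -0.05, 0.05, -0.10], [0.03, 0.06, -0.05, 0.05, -0.09], [-0.02, -0.04, 0.03, -0.03, 0.06], [0.0, 0.01, -0.01, 0.01, -0.02], [-0.01, -0.01, 0.01, -0.01, 0.02]] + [[-0.00, -0.0, 0.0, 0.0, -0.00], [0.00, 0.00, -0.0, -0.0, 0.0], [-0.0, -0.00, 0.0, 0.0, -0.0], [-0.00, -0.0, 0.0, 0.00, -0.0], [0.0, 0.00, -0.00, -0.00, 0.00]]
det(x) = -0.00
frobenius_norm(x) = 0.94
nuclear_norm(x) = 1.77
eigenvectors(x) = [[0.56+0.00j, (-0.45-0.11j), (-0.45+0.11j), -0.58+0.00j, -0.68+0.00j], [-0.33+0.00j, -0.11-0.10j, (-0.11+0.1j), -0.64+0.00j, (-0.48+0j)], [(0.04+0j), -0.06+0.54j, -0.06-0.54j, 0.25+0.00j, 0.22+0.00j], [-0.74+0.00j, 0.28-0.16j, 0.28+0.16j, (-0.1+0j), 0.43+0.00j], [-0.17+0.00j, -0.60+0.00j, -0.60-0.00j, 0.43+0.00j, (-0.27+0j)]]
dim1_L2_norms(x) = [0.34, 0.39, 0.49, 0.46, 0.41]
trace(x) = -0.22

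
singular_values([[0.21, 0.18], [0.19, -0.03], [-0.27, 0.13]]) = [0.39, 0.22]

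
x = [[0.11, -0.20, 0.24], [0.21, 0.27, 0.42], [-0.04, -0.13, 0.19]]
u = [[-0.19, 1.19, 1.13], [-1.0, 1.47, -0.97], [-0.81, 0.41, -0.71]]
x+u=[[-0.08, 0.99, 1.37], [-0.79, 1.74, -0.55], [-0.85, 0.28, -0.52]]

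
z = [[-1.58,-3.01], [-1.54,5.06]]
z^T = [[-1.58, -1.54], [-3.01, 5.06]]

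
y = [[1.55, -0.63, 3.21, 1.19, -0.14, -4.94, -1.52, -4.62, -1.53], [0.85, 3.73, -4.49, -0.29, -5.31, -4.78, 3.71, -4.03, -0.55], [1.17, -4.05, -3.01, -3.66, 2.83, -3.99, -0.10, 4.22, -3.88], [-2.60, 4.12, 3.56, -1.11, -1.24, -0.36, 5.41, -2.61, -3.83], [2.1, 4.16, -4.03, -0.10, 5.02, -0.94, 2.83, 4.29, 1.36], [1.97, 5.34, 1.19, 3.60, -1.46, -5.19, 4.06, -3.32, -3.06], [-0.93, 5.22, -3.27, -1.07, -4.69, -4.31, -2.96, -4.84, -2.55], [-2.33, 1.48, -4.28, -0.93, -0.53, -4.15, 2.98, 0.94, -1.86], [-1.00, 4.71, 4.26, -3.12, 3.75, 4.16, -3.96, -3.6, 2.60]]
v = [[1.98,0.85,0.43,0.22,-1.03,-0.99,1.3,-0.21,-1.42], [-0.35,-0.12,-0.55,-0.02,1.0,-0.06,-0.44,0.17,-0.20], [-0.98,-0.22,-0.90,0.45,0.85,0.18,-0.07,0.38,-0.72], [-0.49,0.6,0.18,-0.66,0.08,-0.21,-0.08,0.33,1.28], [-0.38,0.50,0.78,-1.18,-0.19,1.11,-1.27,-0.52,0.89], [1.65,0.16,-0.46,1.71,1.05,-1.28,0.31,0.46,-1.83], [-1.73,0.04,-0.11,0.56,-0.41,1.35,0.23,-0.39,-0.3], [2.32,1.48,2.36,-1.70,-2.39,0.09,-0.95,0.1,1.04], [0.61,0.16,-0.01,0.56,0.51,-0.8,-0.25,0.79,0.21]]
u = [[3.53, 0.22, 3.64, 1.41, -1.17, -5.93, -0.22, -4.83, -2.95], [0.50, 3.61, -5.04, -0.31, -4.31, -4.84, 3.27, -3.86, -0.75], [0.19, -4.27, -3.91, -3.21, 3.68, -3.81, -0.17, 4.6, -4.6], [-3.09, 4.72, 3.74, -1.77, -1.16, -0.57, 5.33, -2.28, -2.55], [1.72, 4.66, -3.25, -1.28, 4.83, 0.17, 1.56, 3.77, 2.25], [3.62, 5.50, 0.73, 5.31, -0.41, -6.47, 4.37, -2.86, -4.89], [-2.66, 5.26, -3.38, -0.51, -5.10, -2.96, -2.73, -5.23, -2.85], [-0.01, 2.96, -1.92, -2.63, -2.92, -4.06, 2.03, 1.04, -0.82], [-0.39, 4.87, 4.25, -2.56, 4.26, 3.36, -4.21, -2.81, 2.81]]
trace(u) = 0.94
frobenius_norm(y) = 29.46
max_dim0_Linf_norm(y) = 5.41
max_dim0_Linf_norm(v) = 2.39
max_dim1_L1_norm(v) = 12.43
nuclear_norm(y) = 73.23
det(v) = 0.00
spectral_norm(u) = 19.37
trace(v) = -0.63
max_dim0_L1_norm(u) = 36.07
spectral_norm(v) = 5.76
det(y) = 805261.97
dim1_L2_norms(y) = [8.06, 10.78, 9.85, 9.49, 9.61, 10.62, 10.92, 7.58, 10.86]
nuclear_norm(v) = 17.35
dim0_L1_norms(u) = [15.71, 36.07, 29.86, 18.99, 27.84, 32.17, 23.89, 31.28, 24.47]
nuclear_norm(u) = 77.28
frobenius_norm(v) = 8.31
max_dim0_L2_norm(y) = 12.05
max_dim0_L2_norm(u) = 12.87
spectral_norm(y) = 18.36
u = v + y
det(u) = -986391.03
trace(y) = 1.57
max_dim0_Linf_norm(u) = 6.47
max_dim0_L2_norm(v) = 4.11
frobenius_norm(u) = 30.68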